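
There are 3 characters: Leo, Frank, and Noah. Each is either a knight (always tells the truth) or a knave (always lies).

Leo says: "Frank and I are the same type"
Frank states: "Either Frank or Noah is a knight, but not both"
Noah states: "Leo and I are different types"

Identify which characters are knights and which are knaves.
Leo is a knave.
Frank is a knight.
Noah is a knave.

Verification:
- Leo (knave) says "Frank and I are the same type" - this is FALSE (a lie) because Leo is a knave and Frank is a knight.
- Frank (knight) says "Either Frank or Noah is a knight, but not both" - this is TRUE because Frank is a knight and Noah is a knave.
- Noah (knave) says "Leo and I are different types" - this is FALSE (a lie) because Noah is a knave and Leo is a knave.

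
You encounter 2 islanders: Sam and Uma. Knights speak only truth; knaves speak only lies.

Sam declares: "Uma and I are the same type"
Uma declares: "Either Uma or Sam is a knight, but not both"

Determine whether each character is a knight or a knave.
Sam is a knave.
Uma is a knight.

Verification:
- Sam (knave) says "Uma and I are the same type" - this is FALSE (a lie) because Sam is a knave and Uma is a knight.
- Uma (knight) says "Either Uma or Sam is a knight, but not both" - this is TRUE because Uma is a knight and Sam is a knave.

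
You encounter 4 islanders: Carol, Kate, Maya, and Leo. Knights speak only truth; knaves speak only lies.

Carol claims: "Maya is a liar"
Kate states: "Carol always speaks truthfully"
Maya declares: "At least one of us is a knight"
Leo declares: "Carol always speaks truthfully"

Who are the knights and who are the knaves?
Carol is a knave.
Kate is a knave.
Maya is a knight.
Leo is a knave.

Verification:
- Carol (knave) says "Maya is a liar" - this is FALSE (a lie) because Maya is a knight.
- Kate (knave) says "Carol always speaks truthfully" - this is FALSE (a lie) because Carol is a knave.
- Maya (knight) says "At least one of us is a knight" - this is TRUE because Maya is a knight.
- Leo (knave) says "Carol always speaks truthfully" - this is FALSE (a lie) because Carol is a knave.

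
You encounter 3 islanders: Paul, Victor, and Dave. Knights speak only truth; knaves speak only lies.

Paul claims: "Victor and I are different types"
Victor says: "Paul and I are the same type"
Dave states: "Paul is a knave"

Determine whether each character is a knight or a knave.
Paul is a knight.
Victor is a knave.
Dave is a knave.

Verification:
- Paul (knight) says "Victor and I are different types" - this is TRUE because Paul is a knight and Victor is a knave.
- Victor (knave) says "Paul and I are the same type" - this is FALSE (a lie) because Victor is a knave and Paul is a knight.
- Dave (knave) says "Paul is a knave" - this is FALSE (a lie) because Paul is a knight.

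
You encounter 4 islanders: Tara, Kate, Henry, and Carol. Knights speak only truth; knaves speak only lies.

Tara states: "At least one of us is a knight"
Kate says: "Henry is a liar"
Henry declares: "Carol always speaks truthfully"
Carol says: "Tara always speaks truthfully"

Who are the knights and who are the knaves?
Tara is a knight.
Kate is a knave.
Henry is a knight.
Carol is a knight.

Verification:
- Tara (knight) says "At least one of us is a knight" - this is TRUE because Tara, Henry, and Carol are knights.
- Kate (knave) says "Henry is a liar" - this is FALSE (a lie) because Henry is a knight.
- Henry (knight) says "Carol always speaks truthfully" - this is TRUE because Carol is a knight.
- Carol (knight) says "Tara always speaks truthfully" - this is TRUE because Tara is a knight.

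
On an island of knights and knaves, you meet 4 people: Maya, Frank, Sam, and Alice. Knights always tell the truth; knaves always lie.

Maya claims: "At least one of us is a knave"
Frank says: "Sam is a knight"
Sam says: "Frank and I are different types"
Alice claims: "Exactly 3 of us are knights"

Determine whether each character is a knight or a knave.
Maya is a knight.
Frank is a knave.
Sam is a knave.
Alice is a knave.

Verification:
- Maya (knight) says "At least one of us is a knave" - this is TRUE because Frank, Sam, and Alice are knaves.
- Frank (knave) says "Sam is a knight" - this is FALSE (a lie) because Sam is a knave.
- Sam (knave) says "Frank and I are different types" - this is FALSE (a lie) because Sam is a knave and Frank is a knave.
- Alice (knave) says "Exactly 3 of us are knights" - this is FALSE (a lie) because there are 1 knights.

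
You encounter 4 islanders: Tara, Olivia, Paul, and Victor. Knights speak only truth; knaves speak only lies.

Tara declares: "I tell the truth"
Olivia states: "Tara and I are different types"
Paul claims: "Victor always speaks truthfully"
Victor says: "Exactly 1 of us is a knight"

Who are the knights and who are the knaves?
Tara is a knave.
Olivia is a knave.
Paul is a knave.
Victor is a knave.

Verification:
- Tara (knave) says "I tell the truth" - this is FALSE (a lie) because Tara is a knave.
- Olivia (knave) says "Tara and I are different types" - this is FALSE (a lie) because Olivia is a knave and Tara is a knave.
- Paul (knave) says "Victor always speaks truthfully" - this is FALSE (a lie) because Victor is a knave.
- Victor (knave) says "Exactly 1 of us is a knight" - this is FALSE (a lie) because there are 0 knights.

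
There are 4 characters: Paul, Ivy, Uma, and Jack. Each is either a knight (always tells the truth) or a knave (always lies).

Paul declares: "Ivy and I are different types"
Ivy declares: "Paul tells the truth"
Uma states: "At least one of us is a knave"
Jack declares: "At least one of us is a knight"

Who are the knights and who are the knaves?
Paul is a knave.
Ivy is a knave.
Uma is a knight.
Jack is a knight.

Verification:
- Paul (knave) says "Ivy and I are different types" - this is FALSE (a lie) because Paul is a knave and Ivy is a knave.
- Ivy (knave) says "Paul tells the truth" - this is FALSE (a lie) because Paul is a knave.
- Uma (knight) says "At least one of us is a knave" - this is TRUE because Paul and Ivy are knaves.
- Jack (knight) says "At least one of us is a knight" - this is TRUE because Uma and Jack are knights.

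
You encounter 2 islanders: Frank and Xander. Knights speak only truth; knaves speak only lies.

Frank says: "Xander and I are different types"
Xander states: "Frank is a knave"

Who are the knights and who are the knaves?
Frank is a knight.
Xander is a knave.

Verification:
- Frank (knight) says "Xander and I are different types" - this is TRUE because Frank is a knight and Xander is a knave.
- Xander (knave) says "Frank is a knave" - this is FALSE (a lie) because Frank is a knight.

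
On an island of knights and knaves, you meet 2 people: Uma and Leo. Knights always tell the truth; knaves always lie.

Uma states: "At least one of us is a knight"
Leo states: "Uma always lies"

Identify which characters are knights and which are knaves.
Uma is a knight.
Leo is a knave.

Verification:
- Uma (knight) says "At least one of us is a knight" - this is TRUE because Uma is a knight.
- Leo (knave) says "Uma always lies" - this is FALSE (a lie) because Uma is a knight.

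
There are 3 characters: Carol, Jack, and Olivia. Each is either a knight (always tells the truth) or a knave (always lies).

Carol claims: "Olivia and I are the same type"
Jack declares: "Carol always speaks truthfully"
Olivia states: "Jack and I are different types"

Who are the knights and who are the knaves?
Carol is a knave.
Jack is a knave.
Olivia is a knight.

Verification:
- Carol (knave) says "Olivia and I are the same type" - this is FALSE (a lie) because Carol is a knave and Olivia is a knight.
- Jack (knave) says "Carol always speaks truthfully" - this is FALSE (a lie) because Carol is a knave.
- Olivia (knight) says "Jack and I are different types" - this is TRUE because Olivia is a knight and Jack is a knave.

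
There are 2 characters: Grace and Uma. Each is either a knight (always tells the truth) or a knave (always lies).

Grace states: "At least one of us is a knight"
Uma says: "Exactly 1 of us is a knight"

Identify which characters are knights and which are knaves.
Grace is a knave.
Uma is a knave.

Verification:
- Grace (knave) says "At least one of us is a knight" - this is FALSE (a lie) because no one is a knight.
- Uma (knave) says "Exactly 1 of us is a knight" - this is FALSE (a lie) because there are 0 knights.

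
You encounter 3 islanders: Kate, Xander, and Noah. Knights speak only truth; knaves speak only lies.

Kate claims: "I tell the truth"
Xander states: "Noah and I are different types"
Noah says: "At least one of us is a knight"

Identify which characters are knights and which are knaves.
Kate is a knave.
Xander is a knave.
Noah is a knave.

Verification:
- Kate (knave) says "I tell the truth" - this is FALSE (a lie) because Kate is a knave.
- Xander (knave) says "Noah and I are different types" - this is FALSE (a lie) because Xander is a knave and Noah is a knave.
- Noah (knave) says "At least one of us is a knight" - this is FALSE (a lie) because no one is a knight.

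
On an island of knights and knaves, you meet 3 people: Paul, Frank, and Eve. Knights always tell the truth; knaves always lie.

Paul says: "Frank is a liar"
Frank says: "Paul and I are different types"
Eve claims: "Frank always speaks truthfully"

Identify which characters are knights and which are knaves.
Paul is a knave.
Frank is a knight.
Eve is a knight.

Verification:
- Paul (knave) says "Frank is a liar" - this is FALSE (a lie) because Frank is a knight.
- Frank (knight) says "Paul and I are different types" - this is TRUE because Frank is a knight and Paul is a knave.
- Eve (knight) says "Frank always speaks truthfully" - this is TRUE because Frank is a knight.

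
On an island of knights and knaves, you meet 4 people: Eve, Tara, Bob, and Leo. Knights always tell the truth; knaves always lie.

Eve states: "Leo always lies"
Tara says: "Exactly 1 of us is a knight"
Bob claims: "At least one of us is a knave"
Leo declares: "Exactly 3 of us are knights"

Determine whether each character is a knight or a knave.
Eve is a knight.
Tara is a knave.
Bob is a knight.
Leo is a knave.

Verification:
- Eve (knight) says "Leo always lies" - this is TRUE because Leo is a knave.
- Tara (knave) says "Exactly 1 of us is a knight" - this is FALSE (a lie) because there are 2 knights.
- Bob (knight) says "At least one of us is a knave" - this is TRUE because Tara and Leo are knaves.
- Leo (knave) says "Exactly 3 of us are knights" - this is FALSE (a lie) because there are 2 knights.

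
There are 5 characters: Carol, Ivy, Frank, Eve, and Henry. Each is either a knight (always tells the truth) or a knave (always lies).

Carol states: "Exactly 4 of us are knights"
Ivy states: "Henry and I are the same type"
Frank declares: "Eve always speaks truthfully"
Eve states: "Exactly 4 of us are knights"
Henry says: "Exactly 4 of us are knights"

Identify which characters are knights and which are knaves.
Carol is a knight.
Ivy is a knave.
Frank is a knight.
Eve is a knight.
Henry is a knight.

Verification:
- Carol (knight) says "Exactly 4 of us are knights" - this is TRUE because there are 4 knights.
- Ivy (knave) says "Henry and I are the same type" - this is FALSE (a lie) because Ivy is a knave and Henry is a knight.
- Frank (knight) says "Eve always speaks truthfully" - this is TRUE because Eve is a knight.
- Eve (knight) says "Exactly 4 of us are knights" - this is TRUE because there are 4 knights.
- Henry (knight) says "Exactly 4 of us are knights" - this is TRUE because there are 4 knights.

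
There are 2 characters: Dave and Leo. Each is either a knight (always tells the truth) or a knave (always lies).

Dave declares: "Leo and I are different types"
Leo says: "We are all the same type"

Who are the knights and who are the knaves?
Dave is a knight.
Leo is a knave.

Verification:
- Dave (knight) says "Leo and I are different types" - this is TRUE because Dave is a knight and Leo is a knave.
- Leo (knave) says "We are all the same type" - this is FALSE (a lie) because Dave is a knight and Leo is a knave.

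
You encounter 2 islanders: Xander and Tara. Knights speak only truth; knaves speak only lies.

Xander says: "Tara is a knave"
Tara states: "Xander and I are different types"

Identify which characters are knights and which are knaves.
Xander is a knave.
Tara is a knight.

Verification:
- Xander (knave) says "Tara is a knave" - this is FALSE (a lie) because Tara is a knight.
- Tara (knight) says "Xander and I are different types" - this is TRUE because Tara is a knight and Xander is a knave.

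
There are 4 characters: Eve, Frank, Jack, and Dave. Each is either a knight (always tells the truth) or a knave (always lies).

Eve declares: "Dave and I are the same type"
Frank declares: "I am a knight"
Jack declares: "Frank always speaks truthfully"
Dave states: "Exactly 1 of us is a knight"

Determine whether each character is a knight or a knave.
Eve is a knave.
Frank is a knave.
Jack is a knave.
Dave is a knight.

Verification:
- Eve (knave) says "Dave and I are the same type" - this is FALSE (a lie) because Eve is a knave and Dave is a knight.
- Frank (knave) says "I am a knight" - this is FALSE (a lie) because Frank is a knave.
- Jack (knave) says "Frank always speaks truthfully" - this is FALSE (a lie) because Frank is a knave.
- Dave (knight) says "Exactly 1 of us is a knight" - this is TRUE because there are 1 knights.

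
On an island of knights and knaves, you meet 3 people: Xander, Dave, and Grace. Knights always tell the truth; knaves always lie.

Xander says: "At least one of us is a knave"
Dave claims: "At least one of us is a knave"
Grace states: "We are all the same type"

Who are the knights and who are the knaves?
Xander is a knight.
Dave is a knight.
Grace is a knave.

Verification:
- Xander (knight) says "At least one of us is a knave" - this is TRUE because Grace is a knave.
- Dave (knight) says "At least one of us is a knave" - this is TRUE because Grace is a knave.
- Grace (knave) says "We are all the same type" - this is FALSE (a lie) because Xander and Dave are knights and Grace is a knave.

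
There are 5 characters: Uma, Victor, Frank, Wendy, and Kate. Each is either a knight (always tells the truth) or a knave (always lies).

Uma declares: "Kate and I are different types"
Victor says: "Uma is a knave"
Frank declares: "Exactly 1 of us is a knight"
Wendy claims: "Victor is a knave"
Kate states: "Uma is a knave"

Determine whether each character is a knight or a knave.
Uma is a knight.
Victor is a knave.
Frank is a knave.
Wendy is a knight.
Kate is a knave.

Verification:
- Uma (knight) says "Kate and I are different types" - this is TRUE because Uma is a knight and Kate is a knave.
- Victor (knave) says "Uma is a knave" - this is FALSE (a lie) because Uma is a knight.
- Frank (knave) says "Exactly 1 of us is a knight" - this is FALSE (a lie) because there are 2 knights.
- Wendy (knight) says "Victor is a knave" - this is TRUE because Victor is a knave.
- Kate (knave) says "Uma is a knave" - this is FALSE (a lie) because Uma is a knight.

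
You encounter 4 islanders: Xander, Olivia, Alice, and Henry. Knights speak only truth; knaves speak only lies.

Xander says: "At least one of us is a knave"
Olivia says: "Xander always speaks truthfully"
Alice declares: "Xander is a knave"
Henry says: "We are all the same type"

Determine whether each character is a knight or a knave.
Xander is a knight.
Olivia is a knight.
Alice is a knave.
Henry is a knave.

Verification:
- Xander (knight) says "At least one of us is a knave" - this is TRUE because Alice and Henry are knaves.
- Olivia (knight) says "Xander always speaks truthfully" - this is TRUE because Xander is a knight.
- Alice (knave) says "Xander is a knave" - this is FALSE (a lie) because Xander is a knight.
- Henry (knave) says "We are all the same type" - this is FALSE (a lie) because Xander and Olivia are knights and Alice and Henry are knaves.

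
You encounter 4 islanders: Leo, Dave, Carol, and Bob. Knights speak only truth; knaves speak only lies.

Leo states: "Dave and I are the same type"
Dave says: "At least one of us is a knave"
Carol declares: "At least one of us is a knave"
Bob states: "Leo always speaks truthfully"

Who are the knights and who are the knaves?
Leo is a knave.
Dave is a knight.
Carol is a knight.
Bob is a knave.

Verification:
- Leo (knave) says "Dave and I are the same type" - this is FALSE (a lie) because Leo is a knave and Dave is a knight.
- Dave (knight) says "At least one of us is a knave" - this is TRUE because Leo and Bob are knaves.
- Carol (knight) says "At least one of us is a knave" - this is TRUE because Leo and Bob are knaves.
- Bob (knave) says "Leo always speaks truthfully" - this is FALSE (a lie) because Leo is a knave.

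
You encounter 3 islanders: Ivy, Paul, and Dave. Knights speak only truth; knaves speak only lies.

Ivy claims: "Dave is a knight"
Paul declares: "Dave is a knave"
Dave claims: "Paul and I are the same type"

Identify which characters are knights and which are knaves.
Ivy is a knave.
Paul is a knight.
Dave is a knave.

Verification:
- Ivy (knave) says "Dave is a knight" - this is FALSE (a lie) because Dave is a knave.
- Paul (knight) says "Dave is a knave" - this is TRUE because Dave is a knave.
- Dave (knave) says "Paul and I are the same type" - this is FALSE (a lie) because Dave is a knave and Paul is a knight.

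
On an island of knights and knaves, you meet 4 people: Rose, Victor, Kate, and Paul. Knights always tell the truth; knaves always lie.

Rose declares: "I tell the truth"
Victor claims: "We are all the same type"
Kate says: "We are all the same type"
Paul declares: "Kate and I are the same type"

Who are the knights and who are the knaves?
Rose is a knight.
Victor is a knight.
Kate is a knight.
Paul is a knight.

Verification:
- Rose (knight) says "I tell the truth" - this is TRUE because Rose is a knight.
- Victor (knight) says "We are all the same type" - this is TRUE because Rose, Victor, Kate, and Paul are knights.
- Kate (knight) says "We are all the same type" - this is TRUE because Rose, Victor, Kate, and Paul are knights.
- Paul (knight) says "Kate and I are the same type" - this is TRUE because Paul is a knight and Kate is a knight.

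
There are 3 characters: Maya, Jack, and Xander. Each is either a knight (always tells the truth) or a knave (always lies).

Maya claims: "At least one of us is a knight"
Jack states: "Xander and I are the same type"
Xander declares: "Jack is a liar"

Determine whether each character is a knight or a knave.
Maya is a knight.
Jack is a knave.
Xander is a knight.

Verification:
- Maya (knight) says "At least one of us is a knight" - this is TRUE because Maya and Xander are knights.
- Jack (knave) says "Xander and I are the same type" - this is FALSE (a lie) because Jack is a knave and Xander is a knight.
- Xander (knight) says "Jack is a liar" - this is TRUE because Jack is a knave.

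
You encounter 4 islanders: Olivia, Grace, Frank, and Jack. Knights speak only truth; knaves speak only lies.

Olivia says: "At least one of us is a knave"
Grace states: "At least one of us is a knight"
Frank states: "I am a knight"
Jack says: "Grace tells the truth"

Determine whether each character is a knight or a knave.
Olivia is a knight.
Grace is a knight.
Frank is a knave.
Jack is a knight.

Verification:
- Olivia (knight) says "At least one of us is a knave" - this is TRUE because Frank is a knave.
- Grace (knight) says "At least one of us is a knight" - this is TRUE because Olivia, Grace, and Jack are knights.
- Frank (knave) says "I am a knight" - this is FALSE (a lie) because Frank is a knave.
- Jack (knight) says "Grace tells the truth" - this is TRUE because Grace is a knight.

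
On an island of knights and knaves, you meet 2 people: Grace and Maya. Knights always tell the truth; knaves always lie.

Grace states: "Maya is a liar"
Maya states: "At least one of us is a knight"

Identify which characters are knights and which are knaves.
Grace is a knave.
Maya is a knight.

Verification:
- Grace (knave) says "Maya is a liar" - this is FALSE (a lie) because Maya is a knight.
- Maya (knight) says "At least one of us is a knight" - this is TRUE because Maya is a knight.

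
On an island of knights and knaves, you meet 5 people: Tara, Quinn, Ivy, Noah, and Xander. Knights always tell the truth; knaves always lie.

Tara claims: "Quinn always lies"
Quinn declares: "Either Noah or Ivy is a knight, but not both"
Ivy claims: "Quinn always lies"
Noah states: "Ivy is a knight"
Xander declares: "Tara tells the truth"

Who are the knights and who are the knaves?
Tara is a knight.
Quinn is a knave.
Ivy is a knight.
Noah is a knight.
Xander is a knight.

Verification:
- Tara (knight) says "Quinn always lies" - this is TRUE because Quinn is a knave.
- Quinn (knave) says "Either Noah or Ivy is a knight, but not both" - this is FALSE (a lie) because Noah is a knight and Ivy is a knight.
- Ivy (knight) says "Quinn always lies" - this is TRUE because Quinn is a knave.
- Noah (knight) says "Ivy is a knight" - this is TRUE because Ivy is a knight.
- Xander (knight) says "Tara tells the truth" - this is TRUE because Tara is a knight.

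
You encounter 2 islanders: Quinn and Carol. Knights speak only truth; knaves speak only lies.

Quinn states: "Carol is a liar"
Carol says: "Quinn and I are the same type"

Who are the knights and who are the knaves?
Quinn is a knight.
Carol is a knave.

Verification:
- Quinn (knight) says "Carol is a liar" - this is TRUE because Carol is a knave.
- Carol (knave) says "Quinn and I are the same type" - this is FALSE (a lie) because Carol is a knave and Quinn is a knight.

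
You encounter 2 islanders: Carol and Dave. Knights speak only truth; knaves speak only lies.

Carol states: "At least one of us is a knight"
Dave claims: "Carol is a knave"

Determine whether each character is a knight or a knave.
Carol is a knight.
Dave is a knave.

Verification:
- Carol (knight) says "At least one of us is a knight" - this is TRUE because Carol is a knight.
- Dave (knave) says "Carol is a knave" - this is FALSE (a lie) because Carol is a knight.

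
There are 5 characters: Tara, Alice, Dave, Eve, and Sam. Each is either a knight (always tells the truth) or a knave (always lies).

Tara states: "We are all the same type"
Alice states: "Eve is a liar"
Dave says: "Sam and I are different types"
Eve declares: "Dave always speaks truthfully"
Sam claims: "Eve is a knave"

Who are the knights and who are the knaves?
Tara is a knave.
Alice is a knave.
Dave is a knight.
Eve is a knight.
Sam is a knave.

Verification:
- Tara (knave) says "We are all the same type" - this is FALSE (a lie) because Dave and Eve are knights and Tara, Alice, and Sam are knaves.
- Alice (knave) says "Eve is a liar" - this is FALSE (a lie) because Eve is a knight.
- Dave (knight) says "Sam and I are different types" - this is TRUE because Dave is a knight and Sam is a knave.
- Eve (knight) says "Dave always speaks truthfully" - this is TRUE because Dave is a knight.
- Sam (knave) says "Eve is a knave" - this is FALSE (a lie) because Eve is a knight.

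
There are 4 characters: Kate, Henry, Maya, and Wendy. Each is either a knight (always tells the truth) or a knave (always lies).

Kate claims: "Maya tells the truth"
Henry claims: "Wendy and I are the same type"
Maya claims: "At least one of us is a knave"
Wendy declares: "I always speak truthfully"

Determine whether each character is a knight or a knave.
Kate is a knight.
Henry is a knave.
Maya is a knight.
Wendy is a knight.

Verification:
- Kate (knight) says "Maya tells the truth" - this is TRUE because Maya is a knight.
- Henry (knave) says "Wendy and I are the same type" - this is FALSE (a lie) because Henry is a knave and Wendy is a knight.
- Maya (knight) says "At least one of us is a knave" - this is TRUE because Henry is a knave.
- Wendy (knight) says "I always speak truthfully" - this is TRUE because Wendy is a knight.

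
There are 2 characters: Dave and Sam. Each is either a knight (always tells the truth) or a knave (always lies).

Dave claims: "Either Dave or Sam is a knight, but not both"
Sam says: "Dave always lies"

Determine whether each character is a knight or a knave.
Dave is a knight.
Sam is a knave.

Verification:
- Dave (knight) says "Either Dave or Sam is a knight, but not both" - this is TRUE because Dave is a knight and Sam is a knave.
- Sam (knave) says "Dave always lies" - this is FALSE (a lie) because Dave is a knight.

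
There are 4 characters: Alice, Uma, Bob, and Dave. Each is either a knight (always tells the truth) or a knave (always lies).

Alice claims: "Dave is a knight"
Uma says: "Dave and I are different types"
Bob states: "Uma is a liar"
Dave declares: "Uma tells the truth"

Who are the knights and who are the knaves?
Alice is a knave.
Uma is a knave.
Bob is a knight.
Dave is a knave.

Verification:
- Alice (knave) says "Dave is a knight" - this is FALSE (a lie) because Dave is a knave.
- Uma (knave) says "Dave and I are different types" - this is FALSE (a lie) because Uma is a knave and Dave is a knave.
- Bob (knight) says "Uma is a liar" - this is TRUE because Uma is a knave.
- Dave (knave) says "Uma tells the truth" - this is FALSE (a lie) because Uma is a knave.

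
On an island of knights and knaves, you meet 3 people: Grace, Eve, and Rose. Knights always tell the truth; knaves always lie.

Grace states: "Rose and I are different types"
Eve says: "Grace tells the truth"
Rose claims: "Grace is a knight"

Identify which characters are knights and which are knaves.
Grace is a knave.
Eve is a knave.
Rose is a knave.

Verification:
- Grace (knave) says "Rose and I are different types" - this is FALSE (a lie) because Grace is a knave and Rose is a knave.
- Eve (knave) says "Grace tells the truth" - this is FALSE (a lie) because Grace is a knave.
- Rose (knave) says "Grace is a knight" - this is FALSE (a lie) because Grace is a knave.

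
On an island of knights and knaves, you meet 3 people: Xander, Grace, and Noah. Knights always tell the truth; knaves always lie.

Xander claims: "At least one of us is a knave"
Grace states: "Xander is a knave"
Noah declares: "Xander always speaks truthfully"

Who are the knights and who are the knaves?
Xander is a knight.
Grace is a knave.
Noah is a knight.

Verification:
- Xander (knight) says "At least one of us is a knave" - this is TRUE because Grace is a knave.
- Grace (knave) says "Xander is a knave" - this is FALSE (a lie) because Xander is a knight.
- Noah (knight) says "Xander always speaks truthfully" - this is TRUE because Xander is a knight.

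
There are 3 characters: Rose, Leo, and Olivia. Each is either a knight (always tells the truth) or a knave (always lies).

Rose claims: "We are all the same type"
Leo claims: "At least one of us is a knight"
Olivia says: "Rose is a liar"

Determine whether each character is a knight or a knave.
Rose is a knave.
Leo is a knight.
Olivia is a knight.

Verification:
- Rose (knave) says "We are all the same type" - this is FALSE (a lie) because Leo and Olivia are knights and Rose is a knave.
- Leo (knight) says "At least one of us is a knight" - this is TRUE because Leo and Olivia are knights.
- Olivia (knight) says "Rose is a liar" - this is TRUE because Rose is a knave.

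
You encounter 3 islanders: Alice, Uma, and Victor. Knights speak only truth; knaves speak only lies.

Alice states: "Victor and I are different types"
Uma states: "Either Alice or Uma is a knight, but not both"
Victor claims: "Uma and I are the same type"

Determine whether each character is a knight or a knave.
Alice is a knave.
Uma is a knight.
Victor is a knave.

Verification:
- Alice (knave) says "Victor and I are different types" - this is FALSE (a lie) because Alice is a knave and Victor is a knave.
- Uma (knight) says "Either Alice or Uma is a knight, but not both" - this is TRUE because Alice is a knave and Uma is a knight.
- Victor (knave) says "Uma and I are the same type" - this is FALSE (a lie) because Victor is a knave and Uma is a knight.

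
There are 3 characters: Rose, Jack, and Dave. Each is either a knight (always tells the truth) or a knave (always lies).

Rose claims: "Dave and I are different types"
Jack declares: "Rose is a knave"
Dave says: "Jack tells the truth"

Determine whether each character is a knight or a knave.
Rose is a knight.
Jack is a knave.
Dave is a knave.

Verification:
- Rose (knight) says "Dave and I are different types" - this is TRUE because Rose is a knight and Dave is a knave.
- Jack (knave) says "Rose is a knave" - this is FALSE (a lie) because Rose is a knight.
- Dave (knave) says "Jack tells the truth" - this is FALSE (a lie) because Jack is a knave.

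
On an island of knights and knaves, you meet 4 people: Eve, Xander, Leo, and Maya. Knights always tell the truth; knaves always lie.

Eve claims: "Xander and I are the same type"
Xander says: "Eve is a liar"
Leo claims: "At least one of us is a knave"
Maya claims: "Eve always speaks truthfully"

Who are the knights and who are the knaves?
Eve is a knave.
Xander is a knight.
Leo is a knight.
Maya is a knave.

Verification:
- Eve (knave) says "Xander and I are the same type" - this is FALSE (a lie) because Eve is a knave and Xander is a knight.
- Xander (knight) says "Eve is a liar" - this is TRUE because Eve is a knave.
- Leo (knight) says "At least one of us is a knave" - this is TRUE because Eve and Maya are knaves.
- Maya (knave) says "Eve always speaks truthfully" - this is FALSE (a lie) because Eve is a knave.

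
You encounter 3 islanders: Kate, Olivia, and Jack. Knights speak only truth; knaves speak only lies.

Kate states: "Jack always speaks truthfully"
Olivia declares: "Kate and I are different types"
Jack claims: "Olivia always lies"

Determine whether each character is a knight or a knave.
Kate is a knave.
Olivia is a knight.
Jack is a knave.

Verification:
- Kate (knave) says "Jack always speaks truthfully" - this is FALSE (a lie) because Jack is a knave.
- Olivia (knight) says "Kate and I are different types" - this is TRUE because Olivia is a knight and Kate is a knave.
- Jack (knave) says "Olivia always lies" - this is FALSE (a lie) because Olivia is a knight.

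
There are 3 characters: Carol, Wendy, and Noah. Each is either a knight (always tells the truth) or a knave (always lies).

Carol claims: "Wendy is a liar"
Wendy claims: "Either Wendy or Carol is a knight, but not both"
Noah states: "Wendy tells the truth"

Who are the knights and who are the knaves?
Carol is a knave.
Wendy is a knight.
Noah is a knight.

Verification:
- Carol (knave) says "Wendy is a liar" - this is FALSE (a lie) because Wendy is a knight.
- Wendy (knight) says "Either Wendy or Carol is a knight, but not both" - this is TRUE because Wendy is a knight and Carol is a knave.
- Noah (knight) says "Wendy tells the truth" - this is TRUE because Wendy is a knight.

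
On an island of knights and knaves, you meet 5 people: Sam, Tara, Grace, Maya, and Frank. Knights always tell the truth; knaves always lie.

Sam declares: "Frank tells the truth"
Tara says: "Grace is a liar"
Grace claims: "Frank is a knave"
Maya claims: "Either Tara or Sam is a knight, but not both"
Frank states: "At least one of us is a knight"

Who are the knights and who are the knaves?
Sam is a knight.
Tara is a knight.
Grace is a knave.
Maya is a knave.
Frank is a knight.

Verification:
- Sam (knight) says "Frank tells the truth" - this is TRUE because Frank is a knight.
- Tara (knight) says "Grace is a liar" - this is TRUE because Grace is a knave.
- Grace (knave) says "Frank is a knave" - this is FALSE (a lie) because Frank is a knight.
- Maya (knave) says "Either Tara or Sam is a knight, but not both" - this is FALSE (a lie) because Tara is a knight and Sam is a knight.
- Frank (knight) says "At least one of us is a knight" - this is TRUE because Sam, Tara, and Frank are knights.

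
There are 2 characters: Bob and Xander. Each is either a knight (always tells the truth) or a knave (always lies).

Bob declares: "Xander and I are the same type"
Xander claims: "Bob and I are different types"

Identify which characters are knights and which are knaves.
Bob is a knave.
Xander is a knight.

Verification:
- Bob (knave) says "Xander and I are the same type" - this is FALSE (a lie) because Bob is a knave and Xander is a knight.
- Xander (knight) says "Bob and I are different types" - this is TRUE because Xander is a knight and Bob is a knave.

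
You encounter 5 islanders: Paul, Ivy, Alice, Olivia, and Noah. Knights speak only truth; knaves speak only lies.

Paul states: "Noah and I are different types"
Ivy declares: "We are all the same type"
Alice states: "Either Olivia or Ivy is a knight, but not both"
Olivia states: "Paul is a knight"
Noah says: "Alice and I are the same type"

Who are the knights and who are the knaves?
Paul is a knight.
Ivy is a knave.
Alice is a knight.
Olivia is a knight.
Noah is a knave.

Verification:
- Paul (knight) says "Noah and I are different types" - this is TRUE because Paul is a knight and Noah is a knave.
- Ivy (knave) says "We are all the same type" - this is FALSE (a lie) because Paul, Alice, and Olivia are knights and Ivy and Noah are knaves.
- Alice (knight) says "Either Olivia or Ivy is a knight, but not both" - this is TRUE because Olivia is a knight and Ivy is a knave.
- Olivia (knight) says "Paul is a knight" - this is TRUE because Paul is a knight.
- Noah (knave) says "Alice and I are the same type" - this is FALSE (a lie) because Noah is a knave and Alice is a knight.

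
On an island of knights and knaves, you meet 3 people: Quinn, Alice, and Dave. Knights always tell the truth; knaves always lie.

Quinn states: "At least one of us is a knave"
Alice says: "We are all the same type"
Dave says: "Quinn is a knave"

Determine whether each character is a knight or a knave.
Quinn is a knight.
Alice is a knave.
Dave is a knave.

Verification:
- Quinn (knight) says "At least one of us is a knave" - this is TRUE because Alice and Dave are knaves.
- Alice (knave) says "We are all the same type" - this is FALSE (a lie) because Quinn is a knight and Alice and Dave are knaves.
- Dave (knave) says "Quinn is a knave" - this is FALSE (a lie) because Quinn is a knight.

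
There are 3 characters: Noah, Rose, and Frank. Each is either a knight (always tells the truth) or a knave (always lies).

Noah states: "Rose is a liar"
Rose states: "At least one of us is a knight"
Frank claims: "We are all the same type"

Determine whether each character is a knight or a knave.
Noah is a knave.
Rose is a knight.
Frank is a knave.

Verification:
- Noah (knave) says "Rose is a liar" - this is FALSE (a lie) because Rose is a knight.
- Rose (knight) says "At least one of us is a knight" - this is TRUE because Rose is a knight.
- Frank (knave) says "We are all the same type" - this is FALSE (a lie) because Rose is a knight and Noah and Frank are knaves.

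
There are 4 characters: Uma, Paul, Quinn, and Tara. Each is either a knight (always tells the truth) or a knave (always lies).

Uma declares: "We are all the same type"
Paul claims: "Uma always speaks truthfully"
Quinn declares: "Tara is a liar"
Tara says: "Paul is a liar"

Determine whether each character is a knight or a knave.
Uma is a knave.
Paul is a knave.
Quinn is a knave.
Tara is a knight.

Verification:
- Uma (knave) says "We are all the same type" - this is FALSE (a lie) because Tara is a knight and Uma, Paul, and Quinn are knaves.
- Paul (knave) says "Uma always speaks truthfully" - this is FALSE (a lie) because Uma is a knave.
- Quinn (knave) says "Tara is a liar" - this is FALSE (a lie) because Tara is a knight.
- Tara (knight) says "Paul is a liar" - this is TRUE because Paul is a knave.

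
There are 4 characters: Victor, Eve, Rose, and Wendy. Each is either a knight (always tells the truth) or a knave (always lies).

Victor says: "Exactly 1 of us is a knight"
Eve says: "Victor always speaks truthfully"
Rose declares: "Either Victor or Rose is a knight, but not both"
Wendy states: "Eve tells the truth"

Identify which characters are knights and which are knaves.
Victor is a knave.
Eve is a knave.
Rose is a knave.
Wendy is a knave.

Verification:
- Victor (knave) says "Exactly 1 of us is a knight" - this is FALSE (a lie) because there are 0 knights.
- Eve (knave) says "Victor always speaks truthfully" - this is FALSE (a lie) because Victor is a knave.
- Rose (knave) says "Either Victor or Rose is a knight, but not both" - this is FALSE (a lie) because Victor is a knave and Rose is a knave.
- Wendy (knave) says "Eve tells the truth" - this is FALSE (a lie) because Eve is a knave.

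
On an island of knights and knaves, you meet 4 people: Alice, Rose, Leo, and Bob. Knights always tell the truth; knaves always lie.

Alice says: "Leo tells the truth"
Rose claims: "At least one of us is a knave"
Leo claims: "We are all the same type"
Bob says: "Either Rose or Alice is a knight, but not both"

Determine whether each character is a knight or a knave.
Alice is a knave.
Rose is a knight.
Leo is a knave.
Bob is a knight.

Verification:
- Alice (knave) says "Leo tells the truth" - this is FALSE (a lie) because Leo is a knave.
- Rose (knight) says "At least one of us is a knave" - this is TRUE because Alice and Leo are knaves.
- Leo (knave) says "We are all the same type" - this is FALSE (a lie) because Rose and Bob are knights and Alice and Leo are knaves.
- Bob (knight) says "Either Rose or Alice is a knight, but not both" - this is TRUE because Rose is a knight and Alice is a knave.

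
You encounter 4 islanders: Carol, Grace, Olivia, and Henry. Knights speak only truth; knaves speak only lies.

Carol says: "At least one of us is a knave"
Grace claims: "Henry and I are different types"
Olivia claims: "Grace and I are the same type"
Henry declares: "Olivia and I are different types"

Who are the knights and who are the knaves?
Carol is a knight.
Grace is a knight.
Olivia is a knave.
Henry is a knave.

Verification:
- Carol (knight) says "At least one of us is a knave" - this is TRUE because Olivia and Henry are knaves.
- Grace (knight) says "Henry and I are different types" - this is TRUE because Grace is a knight and Henry is a knave.
- Olivia (knave) says "Grace and I are the same type" - this is FALSE (a lie) because Olivia is a knave and Grace is a knight.
- Henry (knave) says "Olivia and I are different types" - this is FALSE (a lie) because Henry is a knave and Olivia is a knave.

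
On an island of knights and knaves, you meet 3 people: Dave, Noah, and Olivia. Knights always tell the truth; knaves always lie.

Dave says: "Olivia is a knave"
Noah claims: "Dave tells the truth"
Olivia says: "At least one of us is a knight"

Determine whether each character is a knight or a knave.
Dave is a knave.
Noah is a knave.
Olivia is a knight.

Verification:
- Dave (knave) says "Olivia is a knave" - this is FALSE (a lie) because Olivia is a knight.
- Noah (knave) says "Dave tells the truth" - this is FALSE (a lie) because Dave is a knave.
- Olivia (knight) says "At least one of us is a knight" - this is TRUE because Olivia is a knight.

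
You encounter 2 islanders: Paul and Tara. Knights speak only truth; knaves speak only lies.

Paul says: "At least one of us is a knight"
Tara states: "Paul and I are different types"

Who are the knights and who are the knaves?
Paul is a knave.
Tara is a knave.

Verification:
- Paul (knave) says "At least one of us is a knight" - this is FALSE (a lie) because no one is a knight.
- Tara (knave) says "Paul and I are different types" - this is FALSE (a lie) because Tara is a knave and Paul is a knave.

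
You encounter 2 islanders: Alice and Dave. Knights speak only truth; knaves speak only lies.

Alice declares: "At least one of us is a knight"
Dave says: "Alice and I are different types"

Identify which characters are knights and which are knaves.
Alice is a knave.
Dave is a knave.

Verification:
- Alice (knave) says "At least one of us is a knight" - this is FALSE (a lie) because no one is a knight.
- Dave (knave) says "Alice and I are different types" - this is FALSE (a lie) because Dave is a knave and Alice is a knave.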